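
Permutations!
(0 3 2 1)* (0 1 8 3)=(2 8 3)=[0, 1, 8, 2, 4, 5, 6, 7, 3]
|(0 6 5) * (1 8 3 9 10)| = 15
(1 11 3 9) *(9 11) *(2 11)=(1 9)(2 11 3)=[0, 9, 11, 2, 4, 5, 6, 7, 8, 1, 10, 3]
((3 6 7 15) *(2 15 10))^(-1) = ((2 15 3 6 7 10))^(-1) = (2 10 7 6 3 15)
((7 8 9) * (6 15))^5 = (6 15)(7 9 8)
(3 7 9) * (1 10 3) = (1 10 3 7 9) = [0, 10, 2, 7, 4, 5, 6, 9, 8, 1, 3]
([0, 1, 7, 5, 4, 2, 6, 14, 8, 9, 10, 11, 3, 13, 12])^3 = [0, 1, 12, 7, 4, 14, 6, 3, 8, 9, 10, 11, 2, 13, 5]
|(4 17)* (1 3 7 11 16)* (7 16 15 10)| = |(1 3 16)(4 17)(7 11 15 10)| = 12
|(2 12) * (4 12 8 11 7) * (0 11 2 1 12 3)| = 10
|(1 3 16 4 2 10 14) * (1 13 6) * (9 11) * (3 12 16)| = |(1 12 16 4 2 10 14 13 6)(9 11)| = 18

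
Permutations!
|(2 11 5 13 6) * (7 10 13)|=|(2 11 5 7 10 13 6)|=7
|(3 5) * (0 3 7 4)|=|(0 3 5 7 4)|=5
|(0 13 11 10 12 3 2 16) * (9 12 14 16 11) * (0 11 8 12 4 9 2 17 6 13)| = 28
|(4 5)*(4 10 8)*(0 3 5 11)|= 7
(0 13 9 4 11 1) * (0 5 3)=(0 13 9 4 11 1 5 3)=[13, 5, 2, 0, 11, 3, 6, 7, 8, 4, 10, 1, 12, 9]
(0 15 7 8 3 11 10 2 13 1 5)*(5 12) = (0 15 7 8 3 11 10 2 13 1 12 5) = [15, 12, 13, 11, 4, 0, 6, 8, 3, 9, 2, 10, 5, 1, 14, 7]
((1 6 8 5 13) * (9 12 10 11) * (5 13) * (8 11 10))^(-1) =(1 13 8 12 9 11 6)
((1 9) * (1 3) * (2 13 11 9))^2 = ((1 2 13 11 9 3))^2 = (1 13 9)(2 11 3)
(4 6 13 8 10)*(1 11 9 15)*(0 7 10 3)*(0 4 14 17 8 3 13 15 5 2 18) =(0 7 10 14 17 8 13 3 4 6 15 1 11 9 5 2 18) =[7, 11, 18, 4, 6, 2, 15, 10, 13, 5, 14, 9, 12, 3, 17, 1, 16, 8, 0]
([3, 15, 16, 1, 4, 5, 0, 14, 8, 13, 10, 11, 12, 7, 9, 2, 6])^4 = (0 2 3 16 1 6 15)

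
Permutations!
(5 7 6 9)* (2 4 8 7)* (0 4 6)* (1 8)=(0 4 1 8 7)(2 6 9 5)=[4, 8, 6, 3, 1, 2, 9, 0, 7, 5]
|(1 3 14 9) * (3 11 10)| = |(1 11 10 3 14 9)| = 6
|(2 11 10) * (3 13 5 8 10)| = 7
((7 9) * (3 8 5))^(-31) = (3 5 8)(7 9)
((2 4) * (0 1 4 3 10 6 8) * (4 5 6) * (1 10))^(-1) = (0 8 6 5 1 3 2 4 10)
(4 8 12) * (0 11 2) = [11, 1, 0, 3, 8, 5, 6, 7, 12, 9, 10, 2, 4] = (0 11 2)(4 8 12)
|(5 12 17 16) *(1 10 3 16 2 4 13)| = 10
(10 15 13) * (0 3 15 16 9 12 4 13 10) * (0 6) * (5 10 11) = [3, 1, 2, 15, 13, 10, 0, 7, 8, 12, 16, 5, 4, 6, 14, 11, 9] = (0 3 15 11 5 10 16 9 12 4 13 6)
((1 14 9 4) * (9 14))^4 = ((14)(1 9 4))^4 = (14)(1 9 4)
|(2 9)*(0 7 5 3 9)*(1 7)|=7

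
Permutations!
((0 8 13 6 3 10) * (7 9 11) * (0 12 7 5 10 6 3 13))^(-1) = (0 8)(3 13 6)(5 11 9 7 12 10)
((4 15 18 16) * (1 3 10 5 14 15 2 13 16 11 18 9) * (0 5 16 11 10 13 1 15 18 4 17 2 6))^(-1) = (0 6 4 11 13 3 1 2 17 16 10 18 14 5)(9 15)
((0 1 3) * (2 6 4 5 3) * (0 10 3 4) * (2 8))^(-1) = (0 6 2 8 1)(3 10)(4 5)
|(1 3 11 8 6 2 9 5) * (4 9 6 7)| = 8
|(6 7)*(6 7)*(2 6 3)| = 3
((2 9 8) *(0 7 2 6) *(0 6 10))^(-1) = ((0 7 2 9 8 10))^(-1) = (0 10 8 9 2 7)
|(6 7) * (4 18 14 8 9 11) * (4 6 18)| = |(6 7 18 14 8 9 11)| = 7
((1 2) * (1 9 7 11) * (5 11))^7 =((1 2 9 7 5 11))^7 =(1 2 9 7 5 11)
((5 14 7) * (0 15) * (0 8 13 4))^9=((0 15 8 13 4)(5 14 7))^9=(0 4 13 8 15)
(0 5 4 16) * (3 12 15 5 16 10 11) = [16, 1, 2, 12, 10, 4, 6, 7, 8, 9, 11, 3, 15, 13, 14, 5, 0] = (0 16)(3 12 15 5 4 10 11)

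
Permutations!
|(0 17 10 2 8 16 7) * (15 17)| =8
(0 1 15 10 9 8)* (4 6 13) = (0 1 15 10 9 8)(4 6 13) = [1, 15, 2, 3, 6, 5, 13, 7, 0, 8, 9, 11, 12, 4, 14, 10]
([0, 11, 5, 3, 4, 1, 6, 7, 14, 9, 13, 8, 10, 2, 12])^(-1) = (1 5 2 13 10 12 14 8 11)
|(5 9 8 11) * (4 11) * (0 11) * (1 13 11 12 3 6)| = 11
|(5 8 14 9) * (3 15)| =|(3 15)(5 8 14 9)| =4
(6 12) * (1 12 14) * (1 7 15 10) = (1 12 6 14 7 15 10) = [0, 12, 2, 3, 4, 5, 14, 15, 8, 9, 1, 11, 6, 13, 7, 10]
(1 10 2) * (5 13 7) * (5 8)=(1 10 2)(5 13 7 8)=[0, 10, 1, 3, 4, 13, 6, 8, 5, 9, 2, 11, 12, 7]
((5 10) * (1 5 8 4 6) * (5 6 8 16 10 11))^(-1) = ((1 6)(4 8)(5 11)(10 16))^(-1) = (1 6)(4 8)(5 11)(10 16)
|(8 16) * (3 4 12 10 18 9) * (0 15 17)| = 6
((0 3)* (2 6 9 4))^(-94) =((0 3)(2 6 9 4))^(-94) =(2 9)(4 6)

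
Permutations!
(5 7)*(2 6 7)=[0, 1, 6, 3, 4, 2, 7, 5]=(2 6 7 5)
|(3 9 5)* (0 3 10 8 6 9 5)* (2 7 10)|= |(0 3 5 2 7 10 8 6 9)|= 9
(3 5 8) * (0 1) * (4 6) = [1, 0, 2, 5, 6, 8, 4, 7, 3] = (0 1)(3 5 8)(4 6)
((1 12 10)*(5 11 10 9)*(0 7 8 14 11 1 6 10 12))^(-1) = ((0 7 8 14 11 12 9 5 1)(6 10))^(-1) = (0 1 5 9 12 11 14 8 7)(6 10)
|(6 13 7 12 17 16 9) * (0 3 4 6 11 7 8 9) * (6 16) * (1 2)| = 8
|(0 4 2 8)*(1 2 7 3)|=|(0 4 7 3 1 2 8)|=7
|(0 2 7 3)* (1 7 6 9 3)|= 10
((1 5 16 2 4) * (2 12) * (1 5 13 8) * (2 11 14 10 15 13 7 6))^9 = (1 14 4 8 11 2 13 12 6 15 16 7 10 5)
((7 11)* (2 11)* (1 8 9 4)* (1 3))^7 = (1 9 3 8 4)(2 11 7)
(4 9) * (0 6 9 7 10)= (0 6 9 4 7 10)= [6, 1, 2, 3, 7, 5, 9, 10, 8, 4, 0]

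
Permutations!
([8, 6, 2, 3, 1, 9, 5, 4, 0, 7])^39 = (0 8)(1 9)(4 5)(6 7)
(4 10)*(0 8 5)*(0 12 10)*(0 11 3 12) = (0 8 5)(3 12 10 4 11) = [8, 1, 2, 12, 11, 0, 6, 7, 5, 9, 4, 3, 10]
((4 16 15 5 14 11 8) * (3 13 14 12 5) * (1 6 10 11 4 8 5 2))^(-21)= ((1 6 10 11 5 12 2)(3 13 14 4 16 15))^(-21)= (3 4)(13 16)(14 15)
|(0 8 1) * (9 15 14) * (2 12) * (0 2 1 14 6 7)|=|(0 8 14 9 15 6 7)(1 2 12)|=21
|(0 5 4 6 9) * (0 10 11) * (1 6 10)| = |(0 5 4 10 11)(1 6 9)| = 15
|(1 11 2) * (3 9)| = |(1 11 2)(3 9)| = 6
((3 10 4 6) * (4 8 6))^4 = ((3 10 8 6))^4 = (10)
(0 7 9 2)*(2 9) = (9)(0 7 2) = [7, 1, 0, 3, 4, 5, 6, 2, 8, 9]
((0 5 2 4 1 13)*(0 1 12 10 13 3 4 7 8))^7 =(0 2 8 5 7)(1 3 4 12 10 13)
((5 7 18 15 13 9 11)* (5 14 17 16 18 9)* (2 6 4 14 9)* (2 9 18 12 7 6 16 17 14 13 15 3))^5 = ((2 16 12 7 9 11 18 3)(4 13 5 6))^5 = (2 11 12 3 9 16 18 7)(4 13 5 6)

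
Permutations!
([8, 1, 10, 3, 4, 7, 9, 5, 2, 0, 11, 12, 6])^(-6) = (0 2 11 6)(8 10 12 9)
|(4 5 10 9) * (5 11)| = 5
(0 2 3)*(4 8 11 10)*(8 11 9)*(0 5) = [2, 1, 3, 5, 11, 0, 6, 7, 9, 8, 4, 10] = (0 2 3 5)(4 11 10)(8 9)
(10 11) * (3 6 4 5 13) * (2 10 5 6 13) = (2 10 11 5)(3 13)(4 6) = [0, 1, 10, 13, 6, 2, 4, 7, 8, 9, 11, 5, 12, 3]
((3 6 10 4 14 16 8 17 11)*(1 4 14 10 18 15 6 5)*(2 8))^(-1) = ((1 4 10 14 16 2 8 17 11 3 5)(6 18 15))^(-1) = (1 5 3 11 17 8 2 16 14 10 4)(6 15 18)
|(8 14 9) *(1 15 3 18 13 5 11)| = 21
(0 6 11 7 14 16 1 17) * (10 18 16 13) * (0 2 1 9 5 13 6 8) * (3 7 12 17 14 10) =(0 8)(1 14 6 11 12 17 2)(3 7 10 18 16 9 5 13) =[8, 14, 1, 7, 4, 13, 11, 10, 0, 5, 18, 12, 17, 3, 6, 15, 9, 2, 16]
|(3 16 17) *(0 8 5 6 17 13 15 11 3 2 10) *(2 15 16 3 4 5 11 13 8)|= 9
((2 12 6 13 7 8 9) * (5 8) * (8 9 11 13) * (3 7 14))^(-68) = ((2 12 6 8 11 13 14 3 7 5 9))^(-68) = (2 5 3 13 8 12 9 7 14 11 6)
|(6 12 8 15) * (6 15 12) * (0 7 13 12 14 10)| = |(15)(0 7 13 12 8 14 10)| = 7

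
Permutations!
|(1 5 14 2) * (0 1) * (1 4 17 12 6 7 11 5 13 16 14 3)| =|(0 4 17 12 6 7 11 5 3 1 13 16 14 2)| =14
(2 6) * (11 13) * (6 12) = (2 12 6)(11 13) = [0, 1, 12, 3, 4, 5, 2, 7, 8, 9, 10, 13, 6, 11]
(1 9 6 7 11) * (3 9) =(1 3 9 6 7 11) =[0, 3, 2, 9, 4, 5, 7, 11, 8, 6, 10, 1]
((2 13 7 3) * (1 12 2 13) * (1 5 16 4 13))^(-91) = (1 3 7 13 4 16 5 2 12)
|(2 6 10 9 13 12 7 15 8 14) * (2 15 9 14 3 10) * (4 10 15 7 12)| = |(2 6)(3 15 8)(4 10 14 7 9 13)| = 6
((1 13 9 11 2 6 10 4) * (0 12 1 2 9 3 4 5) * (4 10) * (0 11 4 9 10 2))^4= (0 3 4 13 9 1 6 12 2)(5 11 10)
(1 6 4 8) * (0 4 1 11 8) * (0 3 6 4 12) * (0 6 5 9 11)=[12, 4, 2, 5, 3, 9, 1, 7, 0, 11, 10, 8, 6]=(0 12 6 1 4 3 5 9 11 8)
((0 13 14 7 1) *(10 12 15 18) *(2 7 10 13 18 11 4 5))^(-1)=(0 1 7 2 5 4 11 15 12 10 14 13 18)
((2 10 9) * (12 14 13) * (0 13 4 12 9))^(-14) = ((0 13 9 2 10)(4 12 14))^(-14) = (0 13 9 2 10)(4 12 14)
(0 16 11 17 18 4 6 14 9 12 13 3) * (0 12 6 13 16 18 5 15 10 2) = (0 18 4 13 3 12 16 11 17 5 15 10 2)(6 14 9) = [18, 1, 0, 12, 13, 15, 14, 7, 8, 6, 2, 17, 16, 3, 9, 10, 11, 5, 4]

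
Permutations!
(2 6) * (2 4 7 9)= (2 6 4 7 9)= [0, 1, 6, 3, 7, 5, 4, 9, 8, 2]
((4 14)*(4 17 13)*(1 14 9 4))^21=((1 14 17 13)(4 9))^21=(1 14 17 13)(4 9)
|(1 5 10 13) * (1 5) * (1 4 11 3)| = |(1 4 11 3)(5 10 13)| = 12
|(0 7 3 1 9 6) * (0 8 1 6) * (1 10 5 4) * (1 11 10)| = |(0 7 3 6 8 1 9)(4 11 10 5)| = 28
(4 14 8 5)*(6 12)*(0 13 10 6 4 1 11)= (0 13 10 6 12 4 14 8 5 1 11)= [13, 11, 2, 3, 14, 1, 12, 7, 5, 9, 6, 0, 4, 10, 8]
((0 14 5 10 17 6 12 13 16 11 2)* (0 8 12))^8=((0 14 5 10 17 6)(2 8 12 13 16 11))^8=(0 5 17)(2 12 16)(6 14 10)(8 13 11)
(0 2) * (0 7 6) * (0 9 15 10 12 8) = (0 2 7 6 9 15 10 12 8) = [2, 1, 7, 3, 4, 5, 9, 6, 0, 15, 12, 11, 8, 13, 14, 10]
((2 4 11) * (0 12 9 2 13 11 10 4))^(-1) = (0 2 9 12)(4 10)(11 13)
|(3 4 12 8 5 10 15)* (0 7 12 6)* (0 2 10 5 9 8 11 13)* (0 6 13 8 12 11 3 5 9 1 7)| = 20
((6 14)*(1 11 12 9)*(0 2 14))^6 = ((0 2 14 6)(1 11 12 9))^6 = (0 14)(1 12)(2 6)(9 11)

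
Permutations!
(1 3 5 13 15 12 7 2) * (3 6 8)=(1 6 8 3 5 13 15 12 7 2)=[0, 6, 1, 5, 4, 13, 8, 2, 3, 9, 10, 11, 7, 15, 14, 12]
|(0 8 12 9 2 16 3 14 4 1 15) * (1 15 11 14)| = 12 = |(0 8 12 9 2 16 3 1 11 14 4 15)|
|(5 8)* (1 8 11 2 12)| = |(1 8 5 11 2 12)| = 6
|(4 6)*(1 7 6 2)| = |(1 7 6 4 2)| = 5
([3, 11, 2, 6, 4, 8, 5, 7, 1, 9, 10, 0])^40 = (0 1 5 3 11 8 6)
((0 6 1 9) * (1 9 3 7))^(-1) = (0 9 6)(1 7 3)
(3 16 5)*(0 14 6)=(0 14 6)(3 16 5)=[14, 1, 2, 16, 4, 3, 0, 7, 8, 9, 10, 11, 12, 13, 6, 15, 5]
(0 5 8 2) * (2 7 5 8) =(0 8 7 5 2) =[8, 1, 0, 3, 4, 2, 6, 5, 7]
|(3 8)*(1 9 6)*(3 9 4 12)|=|(1 4 12 3 8 9 6)|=7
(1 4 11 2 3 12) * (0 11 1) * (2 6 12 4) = (0 11 6 12)(1 2 3 4) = [11, 2, 3, 4, 1, 5, 12, 7, 8, 9, 10, 6, 0]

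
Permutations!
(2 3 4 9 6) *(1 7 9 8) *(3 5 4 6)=(1 7 9 3 6 2 5 4 8)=[0, 7, 5, 6, 8, 4, 2, 9, 1, 3]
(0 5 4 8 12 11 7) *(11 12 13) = (0 5 4 8 13 11 7) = [5, 1, 2, 3, 8, 4, 6, 0, 13, 9, 10, 7, 12, 11]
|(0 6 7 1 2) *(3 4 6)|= |(0 3 4 6 7 1 2)|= 7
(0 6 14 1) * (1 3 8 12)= [6, 0, 2, 8, 4, 5, 14, 7, 12, 9, 10, 11, 1, 13, 3]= (0 6 14 3 8 12 1)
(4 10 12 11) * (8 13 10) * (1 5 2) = (1 5 2)(4 8 13 10 12 11) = [0, 5, 1, 3, 8, 2, 6, 7, 13, 9, 12, 4, 11, 10]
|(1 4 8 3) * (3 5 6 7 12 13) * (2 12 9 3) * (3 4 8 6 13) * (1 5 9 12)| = |(1 8 9 4 6 7 12 3 5 13 2)| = 11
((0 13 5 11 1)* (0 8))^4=((0 13 5 11 1 8))^4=(0 1 5)(8 11 13)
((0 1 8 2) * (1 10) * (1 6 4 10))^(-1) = (0 2 8 1)(4 6 10)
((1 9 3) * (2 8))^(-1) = ((1 9 3)(2 8))^(-1) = (1 3 9)(2 8)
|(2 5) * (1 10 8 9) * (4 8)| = 10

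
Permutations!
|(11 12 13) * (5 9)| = |(5 9)(11 12 13)| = 6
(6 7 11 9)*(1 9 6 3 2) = (1 9 3 2)(6 7 11) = [0, 9, 1, 2, 4, 5, 7, 11, 8, 3, 10, 6]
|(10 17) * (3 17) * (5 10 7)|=5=|(3 17 7 5 10)|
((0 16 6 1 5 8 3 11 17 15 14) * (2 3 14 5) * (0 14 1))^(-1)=(0 6 16)(1 8 5 15 17 11 3 2)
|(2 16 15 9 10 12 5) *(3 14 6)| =21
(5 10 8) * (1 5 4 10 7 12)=(1 5 7 12)(4 10 8)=[0, 5, 2, 3, 10, 7, 6, 12, 4, 9, 8, 11, 1]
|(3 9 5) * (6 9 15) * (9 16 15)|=3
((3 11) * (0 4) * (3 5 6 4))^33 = (0 5)(3 6)(4 11)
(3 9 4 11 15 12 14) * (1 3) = (1 3 9 4 11 15 12 14) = [0, 3, 2, 9, 11, 5, 6, 7, 8, 4, 10, 15, 14, 13, 1, 12]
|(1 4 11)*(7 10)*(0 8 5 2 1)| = 14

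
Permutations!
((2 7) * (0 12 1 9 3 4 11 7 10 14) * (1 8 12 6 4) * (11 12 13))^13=(0 4 8 11 2 14 6 12 13 7 10)(1 9 3)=((0 6 4 12 8 13 11 7 2 10 14)(1 9 3))^13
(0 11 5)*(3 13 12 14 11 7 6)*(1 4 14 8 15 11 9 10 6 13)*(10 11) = (0 7 13 12 8 15 10 6 3 1 4 14 9 11 5) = [7, 4, 2, 1, 14, 0, 3, 13, 15, 11, 6, 5, 8, 12, 9, 10]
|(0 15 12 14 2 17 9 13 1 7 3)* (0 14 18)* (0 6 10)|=|(0 15 12 18 6 10)(1 7 3 14 2 17 9 13)|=24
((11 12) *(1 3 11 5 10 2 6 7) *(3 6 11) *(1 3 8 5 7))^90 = ((1 6)(2 11 12 7 3 8 5 10))^90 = (2 12 3 5)(7 8 10 11)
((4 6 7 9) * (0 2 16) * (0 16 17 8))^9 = (0 2 17 8)(4 6 7 9)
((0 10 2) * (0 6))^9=((0 10 2 6))^9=(0 10 2 6)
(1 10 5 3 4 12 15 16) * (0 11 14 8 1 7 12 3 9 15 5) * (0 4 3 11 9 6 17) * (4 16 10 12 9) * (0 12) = (0 4 11 14 8 1)(5 6 17 12)(7 9 15 10 16) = [4, 0, 2, 3, 11, 6, 17, 9, 1, 15, 16, 14, 5, 13, 8, 10, 7, 12]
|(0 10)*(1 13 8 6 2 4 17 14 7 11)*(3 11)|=22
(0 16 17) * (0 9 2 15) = (0 16 17 9 2 15) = [16, 1, 15, 3, 4, 5, 6, 7, 8, 2, 10, 11, 12, 13, 14, 0, 17, 9]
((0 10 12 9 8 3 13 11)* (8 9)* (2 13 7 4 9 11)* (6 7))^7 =((0 10 12 8 3 6 7 4 9 11)(2 13))^7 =(0 4 3 10 9 6 12 11 7 8)(2 13)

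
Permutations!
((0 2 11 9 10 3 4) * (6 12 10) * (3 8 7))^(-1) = ((0 2 11 9 6 12 10 8 7 3 4))^(-1) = (0 4 3 7 8 10 12 6 9 11 2)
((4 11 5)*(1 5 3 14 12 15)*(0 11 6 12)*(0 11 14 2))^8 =((0 14 11 3 2)(1 5 4 6 12 15))^8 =(0 3 14 2 11)(1 4 12)(5 6 15)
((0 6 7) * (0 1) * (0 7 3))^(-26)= ((0 6 3)(1 7))^(-26)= (7)(0 6 3)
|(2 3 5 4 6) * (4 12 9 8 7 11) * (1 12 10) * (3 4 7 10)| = |(1 12 9 8 10)(2 4 6)(3 5)(7 11)| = 30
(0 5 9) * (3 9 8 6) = (0 5 8 6 3 9) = [5, 1, 2, 9, 4, 8, 3, 7, 6, 0]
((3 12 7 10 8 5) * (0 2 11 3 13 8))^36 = (13)(0 2 11 3 12 7 10)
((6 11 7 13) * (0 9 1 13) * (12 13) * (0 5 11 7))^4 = ((0 9 1 12 13 6 7 5 11))^4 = (0 13 11 12 5 1 7 9 6)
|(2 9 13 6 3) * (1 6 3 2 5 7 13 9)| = |(1 6 2)(3 5 7 13)| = 12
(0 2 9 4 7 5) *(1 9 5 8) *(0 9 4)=(0 2 5 9)(1 4 7 8)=[2, 4, 5, 3, 7, 9, 6, 8, 1, 0]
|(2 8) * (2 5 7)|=4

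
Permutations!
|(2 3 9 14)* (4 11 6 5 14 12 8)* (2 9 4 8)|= 9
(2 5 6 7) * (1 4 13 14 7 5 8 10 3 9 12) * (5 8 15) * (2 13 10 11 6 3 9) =(1 4 10 9 12)(2 15 5 3)(6 8 11)(7 13 14) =[0, 4, 15, 2, 10, 3, 8, 13, 11, 12, 9, 6, 1, 14, 7, 5]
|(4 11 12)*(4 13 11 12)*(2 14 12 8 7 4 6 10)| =|(2 14 12 13 11 6 10)(4 8 7)| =21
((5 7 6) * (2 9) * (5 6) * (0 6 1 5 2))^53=(0 7 6 2 1 9 5)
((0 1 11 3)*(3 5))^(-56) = (0 3 5 11 1)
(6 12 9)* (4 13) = (4 13)(6 12 9) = [0, 1, 2, 3, 13, 5, 12, 7, 8, 6, 10, 11, 9, 4]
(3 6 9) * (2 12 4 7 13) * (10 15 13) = [0, 1, 12, 6, 7, 5, 9, 10, 8, 3, 15, 11, 4, 2, 14, 13] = (2 12 4 7 10 15 13)(3 6 9)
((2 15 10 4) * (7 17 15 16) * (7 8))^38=((2 16 8 7 17 15 10 4))^38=(2 10 17 8)(4 15 7 16)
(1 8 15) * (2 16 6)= [0, 8, 16, 3, 4, 5, 2, 7, 15, 9, 10, 11, 12, 13, 14, 1, 6]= (1 8 15)(2 16 6)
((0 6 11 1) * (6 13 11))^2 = (0 11)(1 13)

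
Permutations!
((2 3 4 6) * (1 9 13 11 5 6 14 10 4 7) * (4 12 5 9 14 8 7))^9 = (1 8 3 6 12 14 7 4 2 5 10) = ((1 14 10 12 5 6 2 3 4 8 7)(9 13 11))^9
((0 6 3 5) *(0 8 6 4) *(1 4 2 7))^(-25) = (3 6 8 5)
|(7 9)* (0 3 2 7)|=|(0 3 2 7 9)|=5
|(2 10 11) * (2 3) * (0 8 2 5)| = 7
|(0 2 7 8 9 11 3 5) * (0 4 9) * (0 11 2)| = 8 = |(2 7 8 11 3 5 4 9)|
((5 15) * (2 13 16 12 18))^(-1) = (2 18 12 16 13)(5 15)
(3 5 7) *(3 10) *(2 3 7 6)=[0, 1, 3, 5, 4, 6, 2, 10, 8, 9, 7]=(2 3 5 6)(7 10)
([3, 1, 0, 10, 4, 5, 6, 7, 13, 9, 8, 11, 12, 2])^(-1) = [2, 1, 13, 0, 4, 5, 6, 7, 10, 9, 3, 11, 12, 8]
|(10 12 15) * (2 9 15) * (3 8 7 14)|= 20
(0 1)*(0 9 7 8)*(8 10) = (0 1 9 7 10 8) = [1, 9, 2, 3, 4, 5, 6, 10, 0, 7, 8]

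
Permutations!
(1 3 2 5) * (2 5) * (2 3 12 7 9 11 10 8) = (1 12 7 9 11 10 8 2 3 5) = [0, 12, 3, 5, 4, 1, 6, 9, 2, 11, 8, 10, 7]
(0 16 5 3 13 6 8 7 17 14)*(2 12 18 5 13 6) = (0 16 13 2 12 18 5 3 6 8 7 17 14) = [16, 1, 12, 6, 4, 3, 8, 17, 7, 9, 10, 11, 18, 2, 0, 15, 13, 14, 5]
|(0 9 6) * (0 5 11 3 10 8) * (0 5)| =|(0 9 6)(3 10 8 5 11)| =15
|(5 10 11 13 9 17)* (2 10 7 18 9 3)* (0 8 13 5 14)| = |(0 8 13 3 2 10 11 5 7 18 9 17 14)| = 13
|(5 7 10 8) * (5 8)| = 3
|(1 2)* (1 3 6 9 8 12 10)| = |(1 2 3 6 9 8 12 10)| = 8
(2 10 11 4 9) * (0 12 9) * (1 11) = (0 12 9 2 10 1 11 4) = [12, 11, 10, 3, 0, 5, 6, 7, 8, 2, 1, 4, 9]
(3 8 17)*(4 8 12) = (3 12 4 8 17) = [0, 1, 2, 12, 8, 5, 6, 7, 17, 9, 10, 11, 4, 13, 14, 15, 16, 3]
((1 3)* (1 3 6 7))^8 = (1 7 6)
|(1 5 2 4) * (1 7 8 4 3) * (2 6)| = |(1 5 6 2 3)(4 7 8)| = 15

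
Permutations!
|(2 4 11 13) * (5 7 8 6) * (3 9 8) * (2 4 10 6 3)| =15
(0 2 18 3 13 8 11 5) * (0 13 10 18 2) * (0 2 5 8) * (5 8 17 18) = (0 2 8 11 17 18 3 10 5 13) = [2, 1, 8, 10, 4, 13, 6, 7, 11, 9, 5, 17, 12, 0, 14, 15, 16, 18, 3]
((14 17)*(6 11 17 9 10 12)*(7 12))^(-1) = ((6 11 17 14 9 10 7 12))^(-1) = (6 12 7 10 9 14 17 11)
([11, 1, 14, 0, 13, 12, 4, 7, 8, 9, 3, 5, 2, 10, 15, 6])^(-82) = (0 5 2 15 4 10)(3 11 12 14 6 13)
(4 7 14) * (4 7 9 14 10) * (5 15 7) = (4 9 14 5 15 7 10) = [0, 1, 2, 3, 9, 15, 6, 10, 8, 14, 4, 11, 12, 13, 5, 7]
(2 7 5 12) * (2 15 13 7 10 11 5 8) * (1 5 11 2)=(1 5 12 15 13 7 8)(2 10)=[0, 5, 10, 3, 4, 12, 6, 8, 1, 9, 2, 11, 15, 7, 14, 13]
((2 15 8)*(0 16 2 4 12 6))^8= (16)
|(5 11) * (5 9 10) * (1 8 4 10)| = |(1 8 4 10 5 11 9)| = 7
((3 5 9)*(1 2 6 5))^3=(1 5)(2 9)(3 6)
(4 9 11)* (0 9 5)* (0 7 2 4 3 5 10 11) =(0 9)(2 4 10 11 3 5 7) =[9, 1, 4, 5, 10, 7, 6, 2, 8, 0, 11, 3]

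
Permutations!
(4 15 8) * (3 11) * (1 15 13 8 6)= (1 15 6)(3 11)(4 13 8)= [0, 15, 2, 11, 13, 5, 1, 7, 4, 9, 10, 3, 12, 8, 14, 6]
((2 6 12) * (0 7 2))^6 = ((0 7 2 6 12))^6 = (0 7 2 6 12)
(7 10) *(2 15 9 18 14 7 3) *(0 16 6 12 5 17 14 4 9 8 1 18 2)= (0 16 6 12 5 17 14 7 10 3)(1 18 4 9 2 15 8)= [16, 18, 15, 0, 9, 17, 12, 10, 1, 2, 3, 11, 5, 13, 7, 8, 6, 14, 4]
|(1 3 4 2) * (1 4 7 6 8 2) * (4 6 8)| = 7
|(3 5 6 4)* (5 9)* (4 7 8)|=|(3 9 5 6 7 8 4)|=7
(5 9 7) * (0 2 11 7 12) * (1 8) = (0 2 11 7 5 9 12)(1 8) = [2, 8, 11, 3, 4, 9, 6, 5, 1, 12, 10, 7, 0]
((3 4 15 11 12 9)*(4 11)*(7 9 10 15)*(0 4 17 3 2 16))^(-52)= ((0 4 7 9 2 16)(3 11 12 10 15 17))^(-52)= (0 7 2)(3 12 15)(4 9 16)(10 17 11)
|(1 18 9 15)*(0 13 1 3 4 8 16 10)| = |(0 13 1 18 9 15 3 4 8 16 10)| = 11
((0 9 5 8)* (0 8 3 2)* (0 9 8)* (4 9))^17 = (0 8)(2 9 3 4 5)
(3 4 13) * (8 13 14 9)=(3 4 14 9 8 13)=[0, 1, 2, 4, 14, 5, 6, 7, 13, 8, 10, 11, 12, 3, 9]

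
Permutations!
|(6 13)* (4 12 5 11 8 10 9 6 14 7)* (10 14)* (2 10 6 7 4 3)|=|(2 10 9 7 3)(4 12 5 11 8 14)(6 13)|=30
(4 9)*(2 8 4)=(2 8 4 9)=[0, 1, 8, 3, 9, 5, 6, 7, 4, 2]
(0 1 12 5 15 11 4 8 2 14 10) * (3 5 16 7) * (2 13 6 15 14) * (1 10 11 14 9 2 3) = [10, 12, 3, 5, 8, 9, 15, 1, 13, 2, 0, 4, 16, 6, 11, 14, 7] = (0 10)(1 12 16 7)(2 3 5 9)(4 8 13 6 15 14 11)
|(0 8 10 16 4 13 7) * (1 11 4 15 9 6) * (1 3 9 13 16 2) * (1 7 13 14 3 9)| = 70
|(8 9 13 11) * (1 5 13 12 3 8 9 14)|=|(1 5 13 11 9 12 3 8 14)|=9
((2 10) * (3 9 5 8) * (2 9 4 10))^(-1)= ((3 4 10 9 5 8))^(-1)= (3 8 5 9 10 4)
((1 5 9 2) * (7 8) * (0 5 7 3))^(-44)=((0 5 9 2 1 7 8 3))^(-44)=(0 1)(2 3)(5 7)(8 9)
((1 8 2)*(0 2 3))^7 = (0 1 3 2 8) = ((0 2 1 8 3))^7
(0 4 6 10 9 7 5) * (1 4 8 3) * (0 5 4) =(0 8 3 1)(4 6 10 9 7) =[8, 0, 2, 1, 6, 5, 10, 4, 3, 7, 9]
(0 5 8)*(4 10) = (0 5 8)(4 10) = [5, 1, 2, 3, 10, 8, 6, 7, 0, 9, 4]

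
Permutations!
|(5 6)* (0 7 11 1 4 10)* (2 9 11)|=|(0 7 2 9 11 1 4 10)(5 6)|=8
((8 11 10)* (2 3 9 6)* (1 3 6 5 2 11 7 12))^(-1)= ((1 3 9 5 2 6 11 10 8 7 12))^(-1)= (1 12 7 8 10 11 6 2 5 9 3)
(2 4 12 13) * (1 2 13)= [0, 2, 4, 3, 12, 5, 6, 7, 8, 9, 10, 11, 1, 13]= (13)(1 2 4 12)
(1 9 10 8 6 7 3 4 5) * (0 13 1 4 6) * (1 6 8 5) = [13, 9, 2, 8, 1, 4, 7, 3, 0, 10, 5, 11, 12, 6] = (0 13 6 7 3 8)(1 9 10 5 4)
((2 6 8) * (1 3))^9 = ((1 3)(2 6 8))^9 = (8)(1 3)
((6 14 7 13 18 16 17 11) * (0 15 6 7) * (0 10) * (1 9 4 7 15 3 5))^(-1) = ((0 3 5 1 9 4 7 13 18 16 17 11 15 6 14 10))^(-1) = (0 10 14 6 15 11 17 16 18 13 7 4 9 1 5 3)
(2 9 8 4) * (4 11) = (2 9 8 11 4) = [0, 1, 9, 3, 2, 5, 6, 7, 11, 8, 10, 4]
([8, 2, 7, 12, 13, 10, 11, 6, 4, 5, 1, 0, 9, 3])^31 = [13, 6, 11, 5, 12, 2, 8, 0, 3, 1, 7, 4, 10, 9]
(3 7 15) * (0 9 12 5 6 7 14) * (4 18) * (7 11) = (0 9 12 5 6 11 7 15 3 14)(4 18) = [9, 1, 2, 14, 18, 6, 11, 15, 8, 12, 10, 7, 5, 13, 0, 3, 16, 17, 4]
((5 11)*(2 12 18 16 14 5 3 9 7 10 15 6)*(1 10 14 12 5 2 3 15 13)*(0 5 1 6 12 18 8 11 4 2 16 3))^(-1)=(0 6 13 10 1 2 4 5)(3 18 16 14 7 9)(8 12 15 11)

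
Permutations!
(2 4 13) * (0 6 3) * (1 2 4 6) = [1, 2, 6, 0, 13, 5, 3, 7, 8, 9, 10, 11, 12, 4] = (0 1 2 6 3)(4 13)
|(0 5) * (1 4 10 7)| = |(0 5)(1 4 10 7)| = 4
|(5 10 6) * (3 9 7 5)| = 6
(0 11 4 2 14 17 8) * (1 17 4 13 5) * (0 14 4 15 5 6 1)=[11, 17, 4, 3, 2, 0, 1, 7, 14, 9, 10, 13, 12, 6, 15, 5, 16, 8]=(0 11 13 6 1 17 8 14 15 5)(2 4)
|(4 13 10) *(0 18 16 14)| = |(0 18 16 14)(4 13 10)| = 12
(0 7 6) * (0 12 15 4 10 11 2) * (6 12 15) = [7, 1, 0, 3, 10, 5, 15, 12, 8, 9, 11, 2, 6, 13, 14, 4] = (0 7 12 6 15 4 10 11 2)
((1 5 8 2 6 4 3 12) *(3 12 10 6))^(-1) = (1 12 4 6 10 3 2 8 5)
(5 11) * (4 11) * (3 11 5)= (3 11)(4 5)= [0, 1, 2, 11, 5, 4, 6, 7, 8, 9, 10, 3]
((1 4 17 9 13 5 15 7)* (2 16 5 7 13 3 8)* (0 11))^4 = (1 3 5)(2 13 17)(4 8 15)(7 9 16)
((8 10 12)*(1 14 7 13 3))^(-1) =(1 3 13 7 14)(8 12 10)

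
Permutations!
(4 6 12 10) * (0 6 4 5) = (0 6 12 10 5) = [6, 1, 2, 3, 4, 0, 12, 7, 8, 9, 5, 11, 10]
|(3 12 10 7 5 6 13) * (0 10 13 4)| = 6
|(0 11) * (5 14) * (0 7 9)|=4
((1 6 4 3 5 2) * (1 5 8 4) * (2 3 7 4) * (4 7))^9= ((1 6)(2 5 3 8))^9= (1 6)(2 5 3 8)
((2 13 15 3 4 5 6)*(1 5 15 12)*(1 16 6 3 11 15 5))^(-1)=(2 6 16 12 13)(3 5 4)(11 15)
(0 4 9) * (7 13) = [4, 1, 2, 3, 9, 5, 6, 13, 8, 0, 10, 11, 12, 7] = (0 4 9)(7 13)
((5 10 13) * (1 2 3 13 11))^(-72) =((1 2 3 13 5 10 11))^(-72) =(1 10 13 2 11 5 3)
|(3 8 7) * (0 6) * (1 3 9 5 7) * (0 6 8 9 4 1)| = 6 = |(0 8)(1 3 9 5 7 4)|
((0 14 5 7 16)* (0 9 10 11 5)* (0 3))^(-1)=((0 14 3)(5 7 16 9 10 11))^(-1)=(0 3 14)(5 11 10 9 16 7)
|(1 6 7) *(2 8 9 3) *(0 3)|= |(0 3 2 8 9)(1 6 7)|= 15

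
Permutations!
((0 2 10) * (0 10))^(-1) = ((10)(0 2))^(-1) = (10)(0 2)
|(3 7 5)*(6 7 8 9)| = |(3 8 9 6 7 5)| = 6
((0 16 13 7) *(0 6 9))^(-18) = ((0 16 13 7 6 9))^(-18) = (16)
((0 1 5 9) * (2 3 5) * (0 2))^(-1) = (0 1)(2 9 5 3)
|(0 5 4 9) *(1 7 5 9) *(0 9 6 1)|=6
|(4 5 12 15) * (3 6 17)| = |(3 6 17)(4 5 12 15)| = 12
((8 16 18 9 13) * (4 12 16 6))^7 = (4 6 8 13 9 18 16 12)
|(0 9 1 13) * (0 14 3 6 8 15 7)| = |(0 9 1 13 14 3 6 8 15 7)| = 10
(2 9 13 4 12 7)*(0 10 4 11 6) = [10, 1, 9, 3, 12, 5, 0, 2, 8, 13, 4, 6, 7, 11] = (0 10 4 12 7 2 9 13 11 6)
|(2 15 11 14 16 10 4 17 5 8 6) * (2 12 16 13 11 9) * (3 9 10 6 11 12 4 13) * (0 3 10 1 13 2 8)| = 17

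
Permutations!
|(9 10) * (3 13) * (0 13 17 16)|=10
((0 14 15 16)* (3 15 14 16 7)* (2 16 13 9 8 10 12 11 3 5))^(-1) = ((0 13 9 8 10 12 11 3 15 7 5 2 16))^(-1) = (0 16 2 5 7 15 3 11 12 10 8 9 13)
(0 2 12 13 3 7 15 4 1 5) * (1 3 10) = (0 2 12 13 10 1 5)(3 7 15 4) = [2, 5, 12, 7, 3, 0, 6, 15, 8, 9, 1, 11, 13, 10, 14, 4]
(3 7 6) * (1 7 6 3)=(1 7 3 6)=[0, 7, 2, 6, 4, 5, 1, 3]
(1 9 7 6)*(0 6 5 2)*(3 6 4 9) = (0 4 9 7 5 2)(1 3 6) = [4, 3, 0, 6, 9, 2, 1, 5, 8, 7]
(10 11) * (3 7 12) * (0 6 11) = (0 6 11 10)(3 7 12) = [6, 1, 2, 7, 4, 5, 11, 12, 8, 9, 0, 10, 3]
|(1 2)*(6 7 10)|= |(1 2)(6 7 10)|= 6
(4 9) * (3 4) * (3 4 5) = [0, 1, 2, 5, 9, 3, 6, 7, 8, 4] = (3 5)(4 9)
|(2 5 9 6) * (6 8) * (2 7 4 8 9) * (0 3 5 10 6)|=|(0 3 5 2 10 6 7 4 8)|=9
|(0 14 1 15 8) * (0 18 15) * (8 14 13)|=7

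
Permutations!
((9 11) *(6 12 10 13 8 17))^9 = ((6 12 10 13 8 17)(9 11))^9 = (6 13)(8 12)(9 11)(10 17)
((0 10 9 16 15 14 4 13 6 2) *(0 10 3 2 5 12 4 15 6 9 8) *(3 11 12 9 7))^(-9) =(0 11 12 4 13 7 3 2 10 8)(5 6 16 9)(14 15)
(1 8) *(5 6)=(1 8)(5 6)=[0, 8, 2, 3, 4, 6, 5, 7, 1]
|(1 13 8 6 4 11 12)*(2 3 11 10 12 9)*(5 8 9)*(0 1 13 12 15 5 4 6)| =13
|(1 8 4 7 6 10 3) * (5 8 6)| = 4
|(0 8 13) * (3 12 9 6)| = 12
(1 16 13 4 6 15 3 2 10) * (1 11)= [0, 16, 10, 2, 6, 5, 15, 7, 8, 9, 11, 1, 12, 4, 14, 3, 13]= (1 16 13 4 6 15 3 2 10 11)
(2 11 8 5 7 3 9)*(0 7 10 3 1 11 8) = (0 7 1 11)(2 8 5 10 3 9) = [7, 11, 8, 9, 4, 10, 6, 1, 5, 2, 3, 0]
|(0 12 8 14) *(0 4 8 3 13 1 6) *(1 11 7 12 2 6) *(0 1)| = |(0 2 6 1)(3 13 11 7 12)(4 8 14)| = 60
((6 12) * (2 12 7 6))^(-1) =((2 12)(6 7))^(-1) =(2 12)(6 7)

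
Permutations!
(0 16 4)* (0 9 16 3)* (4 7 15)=(0 3)(4 9 16 7 15)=[3, 1, 2, 0, 9, 5, 6, 15, 8, 16, 10, 11, 12, 13, 14, 4, 7]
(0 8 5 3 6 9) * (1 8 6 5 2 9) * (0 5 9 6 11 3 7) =(0 11 3 9 5 7)(1 8 2 6) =[11, 8, 6, 9, 4, 7, 1, 0, 2, 5, 10, 3]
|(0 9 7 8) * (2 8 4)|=6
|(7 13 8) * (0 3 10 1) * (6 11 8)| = |(0 3 10 1)(6 11 8 7 13)| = 20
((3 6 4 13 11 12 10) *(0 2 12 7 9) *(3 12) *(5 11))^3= ((0 2 3 6 4 13 5 11 7 9)(10 12))^3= (0 6 5 9 3 13 7 2 4 11)(10 12)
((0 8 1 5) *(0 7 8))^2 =((1 5 7 8))^2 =(1 7)(5 8)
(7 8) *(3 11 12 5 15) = [0, 1, 2, 11, 4, 15, 6, 8, 7, 9, 10, 12, 5, 13, 14, 3] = (3 11 12 5 15)(7 8)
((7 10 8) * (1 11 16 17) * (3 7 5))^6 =((1 11 16 17)(3 7 10 8 5))^6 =(1 16)(3 7 10 8 5)(11 17)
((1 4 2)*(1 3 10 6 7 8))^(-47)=(1 4 2 3 10 6 7 8)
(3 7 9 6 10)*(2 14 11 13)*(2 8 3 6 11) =(2 14)(3 7 9 11 13 8)(6 10) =[0, 1, 14, 7, 4, 5, 10, 9, 3, 11, 6, 13, 12, 8, 2]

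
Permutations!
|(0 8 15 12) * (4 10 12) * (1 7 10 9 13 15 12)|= |(0 8 12)(1 7 10)(4 9 13 15)|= 12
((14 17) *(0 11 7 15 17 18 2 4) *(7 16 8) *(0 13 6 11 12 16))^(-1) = (0 11 6 13 4 2 18 14 17 15 7 8 16 12)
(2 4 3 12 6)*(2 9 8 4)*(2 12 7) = (2 12 6 9 8 4 3 7) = [0, 1, 12, 7, 3, 5, 9, 2, 4, 8, 10, 11, 6]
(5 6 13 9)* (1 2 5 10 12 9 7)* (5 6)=(1 2 6 13 7)(9 10 12)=[0, 2, 6, 3, 4, 5, 13, 1, 8, 10, 12, 11, 9, 7]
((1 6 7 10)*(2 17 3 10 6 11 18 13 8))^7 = ((1 11 18 13 8 2 17 3 10)(6 7))^7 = (1 3 2 13 11 10 17 8 18)(6 7)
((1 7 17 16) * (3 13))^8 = ((1 7 17 16)(3 13))^8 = (17)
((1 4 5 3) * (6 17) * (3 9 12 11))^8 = (17)(1 4 5 9 12 11 3)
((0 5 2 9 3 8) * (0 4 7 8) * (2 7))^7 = (0 3 9 2 4 8 7 5)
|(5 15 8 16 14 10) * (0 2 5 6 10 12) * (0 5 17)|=6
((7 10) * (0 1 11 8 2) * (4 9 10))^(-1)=((0 1 11 8 2)(4 9 10 7))^(-1)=(0 2 8 11 1)(4 7 10 9)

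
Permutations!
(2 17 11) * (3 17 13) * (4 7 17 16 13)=(2 4 7 17 11)(3 16 13)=[0, 1, 4, 16, 7, 5, 6, 17, 8, 9, 10, 2, 12, 3, 14, 15, 13, 11]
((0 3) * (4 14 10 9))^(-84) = ((0 3)(4 14 10 9))^(-84) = (14)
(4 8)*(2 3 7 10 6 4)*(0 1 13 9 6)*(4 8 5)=(0 1 13 9 6 8 2 3 7 10)(4 5)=[1, 13, 3, 7, 5, 4, 8, 10, 2, 6, 0, 11, 12, 9]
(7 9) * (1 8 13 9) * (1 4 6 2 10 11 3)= [0, 8, 10, 1, 6, 5, 2, 4, 13, 7, 11, 3, 12, 9]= (1 8 13 9 7 4 6 2 10 11 3)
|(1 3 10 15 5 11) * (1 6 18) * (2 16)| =|(1 3 10 15 5 11 6 18)(2 16)| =8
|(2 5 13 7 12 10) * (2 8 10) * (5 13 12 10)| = |(2 13 7 10 8 5 12)| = 7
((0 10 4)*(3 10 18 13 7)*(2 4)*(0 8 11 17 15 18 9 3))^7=(0 11 9 17 3 15 10 18 2 13 4 7 8)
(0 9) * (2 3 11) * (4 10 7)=(0 9)(2 3 11)(4 10 7)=[9, 1, 3, 11, 10, 5, 6, 4, 8, 0, 7, 2]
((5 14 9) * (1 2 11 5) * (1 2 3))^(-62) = (2 14 11 9 5)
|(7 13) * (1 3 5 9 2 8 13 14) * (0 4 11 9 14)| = 8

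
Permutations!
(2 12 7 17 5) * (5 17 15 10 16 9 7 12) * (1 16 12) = (17)(1 16 9 7 15 10 12)(2 5) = [0, 16, 5, 3, 4, 2, 6, 15, 8, 7, 12, 11, 1, 13, 14, 10, 9, 17]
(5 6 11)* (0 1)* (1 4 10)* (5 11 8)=(11)(0 4 10 1)(5 6 8)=[4, 0, 2, 3, 10, 6, 8, 7, 5, 9, 1, 11]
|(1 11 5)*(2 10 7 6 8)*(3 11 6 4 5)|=|(1 6 8 2 10 7 4 5)(3 11)|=8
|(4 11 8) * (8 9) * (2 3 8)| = |(2 3 8 4 11 9)| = 6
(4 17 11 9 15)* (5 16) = (4 17 11 9 15)(5 16) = [0, 1, 2, 3, 17, 16, 6, 7, 8, 15, 10, 9, 12, 13, 14, 4, 5, 11]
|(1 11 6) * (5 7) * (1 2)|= |(1 11 6 2)(5 7)|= 4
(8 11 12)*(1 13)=(1 13)(8 11 12)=[0, 13, 2, 3, 4, 5, 6, 7, 11, 9, 10, 12, 8, 1]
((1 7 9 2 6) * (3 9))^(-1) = (1 6 2 9 3 7)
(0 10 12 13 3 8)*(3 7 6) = (0 10 12 13 7 6 3 8) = [10, 1, 2, 8, 4, 5, 3, 6, 0, 9, 12, 11, 13, 7]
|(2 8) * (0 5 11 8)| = |(0 5 11 8 2)| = 5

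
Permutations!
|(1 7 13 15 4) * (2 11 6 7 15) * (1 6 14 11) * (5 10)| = |(1 15 4 6 7 13 2)(5 10)(11 14)| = 14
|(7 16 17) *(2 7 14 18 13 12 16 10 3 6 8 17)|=12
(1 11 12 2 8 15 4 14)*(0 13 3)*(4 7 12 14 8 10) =(0 13 3)(1 11 14)(2 10 4 8 15 7 12) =[13, 11, 10, 0, 8, 5, 6, 12, 15, 9, 4, 14, 2, 3, 1, 7]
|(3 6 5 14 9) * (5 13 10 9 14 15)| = 10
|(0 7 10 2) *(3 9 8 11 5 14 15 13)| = 8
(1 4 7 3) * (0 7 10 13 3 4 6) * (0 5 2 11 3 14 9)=(0 7 4 10 13 14 9)(1 6 5 2 11 3)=[7, 6, 11, 1, 10, 2, 5, 4, 8, 0, 13, 3, 12, 14, 9]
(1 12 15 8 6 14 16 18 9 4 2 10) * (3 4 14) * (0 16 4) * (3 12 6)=(0 16 18 9 14 4 2 10 1 6 12 15 8 3)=[16, 6, 10, 0, 2, 5, 12, 7, 3, 14, 1, 11, 15, 13, 4, 8, 18, 17, 9]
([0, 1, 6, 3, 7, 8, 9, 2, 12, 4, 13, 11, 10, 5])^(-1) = (2 7 4 9 6)(5 13 10 12 8)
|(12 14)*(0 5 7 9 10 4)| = 6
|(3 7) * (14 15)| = 2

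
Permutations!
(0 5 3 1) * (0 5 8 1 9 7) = [8, 5, 2, 9, 4, 3, 6, 0, 1, 7] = (0 8 1 5 3 9 7)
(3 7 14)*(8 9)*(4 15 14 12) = (3 7 12 4 15 14)(8 9) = [0, 1, 2, 7, 15, 5, 6, 12, 9, 8, 10, 11, 4, 13, 3, 14]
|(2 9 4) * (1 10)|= |(1 10)(2 9 4)|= 6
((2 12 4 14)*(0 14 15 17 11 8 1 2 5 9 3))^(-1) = ((0 14 5 9 3)(1 2 12 4 15 17 11 8))^(-1) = (0 3 9 5 14)(1 8 11 17 15 4 12 2)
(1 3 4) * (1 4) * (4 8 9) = (1 3)(4 8 9) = [0, 3, 2, 1, 8, 5, 6, 7, 9, 4]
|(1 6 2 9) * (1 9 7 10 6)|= 4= |(2 7 10 6)|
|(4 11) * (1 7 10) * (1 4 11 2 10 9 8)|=|(11)(1 7 9 8)(2 10 4)|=12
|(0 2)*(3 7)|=2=|(0 2)(3 7)|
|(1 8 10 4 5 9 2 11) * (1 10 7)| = 6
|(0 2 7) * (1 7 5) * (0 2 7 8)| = |(0 7 2 5 1 8)| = 6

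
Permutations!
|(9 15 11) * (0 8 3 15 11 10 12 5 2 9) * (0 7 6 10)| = |(0 8 3 15)(2 9 11 7 6 10 12 5)| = 8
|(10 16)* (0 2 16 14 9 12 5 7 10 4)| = |(0 2 16 4)(5 7 10 14 9 12)| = 12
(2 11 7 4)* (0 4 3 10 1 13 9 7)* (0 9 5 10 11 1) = (0 4 2 1 13 5 10)(3 11 9 7) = [4, 13, 1, 11, 2, 10, 6, 3, 8, 7, 0, 9, 12, 5]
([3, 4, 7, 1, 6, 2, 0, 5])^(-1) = [6, 3, 5, 0, 1, 7, 4, 2]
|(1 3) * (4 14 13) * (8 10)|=|(1 3)(4 14 13)(8 10)|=6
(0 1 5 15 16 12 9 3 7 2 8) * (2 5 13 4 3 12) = (0 1 13 4 3 7 5 15 16 2 8)(9 12) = [1, 13, 8, 7, 3, 15, 6, 5, 0, 12, 10, 11, 9, 4, 14, 16, 2]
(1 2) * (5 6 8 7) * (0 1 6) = (0 1 2 6 8 7 5) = [1, 2, 6, 3, 4, 0, 8, 5, 7]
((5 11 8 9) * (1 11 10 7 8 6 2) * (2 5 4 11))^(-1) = ((1 2)(4 11 6 5 10 7 8 9))^(-1) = (1 2)(4 9 8 7 10 5 6 11)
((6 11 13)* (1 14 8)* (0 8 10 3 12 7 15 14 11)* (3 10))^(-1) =((0 8 1 11 13 6)(3 12 7 15 14))^(-1) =(0 6 13 11 1 8)(3 14 15 7 12)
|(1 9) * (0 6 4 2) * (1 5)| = |(0 6 4 2)(1 9 5)| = 12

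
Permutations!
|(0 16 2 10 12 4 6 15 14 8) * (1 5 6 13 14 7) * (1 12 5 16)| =14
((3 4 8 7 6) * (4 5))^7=(3 5 4 8 7 6)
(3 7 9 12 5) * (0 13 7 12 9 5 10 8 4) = [13, 1, 2, 12, 0, 3, 6, 5, 4, 9, 8, 11, 10, 7] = (0 13 7 5 3 12 10 8 4)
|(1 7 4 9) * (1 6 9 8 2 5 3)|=14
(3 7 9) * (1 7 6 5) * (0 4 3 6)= (0 4 3)(1 7 9 6 5)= [4, 7, 2, 0, 3, 1, 5, 9, 8, 6]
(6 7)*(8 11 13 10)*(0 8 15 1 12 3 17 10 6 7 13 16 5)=(0 8 11 16 5)(1 12 3 17 10 15)(6 13)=[8, 12, 2, 17, 4, 0, 13, 7, 11, 9, 15, 16, 3, 6, 14, 1, 5, 10]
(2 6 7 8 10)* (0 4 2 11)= (0 4 2 6 7 8 10 11)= [4, 1, 6, 3, 2, 5, 7, 8, 10, 9, 11, 0]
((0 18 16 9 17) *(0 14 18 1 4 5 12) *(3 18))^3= (0 5 1 12 4)(3 9)(14 16)(17 18)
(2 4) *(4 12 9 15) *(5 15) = [0, 1, 12, 3, 2, 15, 6, 7, 8, 5, 10, 11, 9, 13, 14, 4] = (2 12 9 5 15 4)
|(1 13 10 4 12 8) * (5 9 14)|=6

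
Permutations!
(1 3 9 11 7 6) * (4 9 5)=[0, 3, 2, 5, 9, 4, 1, 6, 8, 11, 10, 7]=(1 3 5 4 9 11 7 6)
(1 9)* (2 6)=(1 9)(2 6)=[0, 9, 6, 3, 4, 5, 2, 7, 8, 1]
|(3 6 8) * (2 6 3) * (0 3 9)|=3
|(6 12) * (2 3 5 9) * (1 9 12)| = |(1 9 2 3 5 12 6)| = 7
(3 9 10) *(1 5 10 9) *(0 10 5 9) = [10, 9, 2, 1, 4, 5, 6, 7, 8, 0, 3] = (0 10 3 1 9)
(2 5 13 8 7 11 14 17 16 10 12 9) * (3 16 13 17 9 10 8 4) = (2 5 17 13 4 3 16 8 7 11 14 9)(10 12) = [0, 1, 5, 16, 3, 17, 6, 11, 7, 2, 12, 14, 10, 4, 9, 15, 8, 13]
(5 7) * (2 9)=(2 9)(5 7)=[0, 1, 9, 3, 4, 7, 6, 5, 8, 2]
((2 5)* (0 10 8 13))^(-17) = (0 13 8 10)(2 5) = ((0 10 8 13)(2 5))^(-17)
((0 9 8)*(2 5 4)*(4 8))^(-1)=(0 8 5 2 4 9)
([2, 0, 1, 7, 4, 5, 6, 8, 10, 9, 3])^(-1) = (0 1 2)(3 10 8 7)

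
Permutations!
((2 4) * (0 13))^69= (0 13)(2 4)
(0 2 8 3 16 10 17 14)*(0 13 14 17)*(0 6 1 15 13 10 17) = [2, 15, 8, 16, 4, 5, 1, 7, 3, 9, 6, 11, 12, 14, 10, 13, 17, 0] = (0 2 8 3 16 17)(1 15 13 14 10 6)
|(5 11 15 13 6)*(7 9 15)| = 7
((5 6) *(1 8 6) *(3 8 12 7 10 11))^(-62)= (1 12 7 10 11 3 8 6 5)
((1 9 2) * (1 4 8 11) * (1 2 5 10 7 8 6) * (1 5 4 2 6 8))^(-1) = ((1 9 4 8 11 6 5 10 7))^(-1) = (1 7 10 5 6 11 8 4 9)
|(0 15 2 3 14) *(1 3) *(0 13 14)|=10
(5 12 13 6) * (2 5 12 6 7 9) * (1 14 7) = (1 14 7 9 2 5 6 12 13) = [0, 14, 5, 3, 4, 6, 12, 9, 8, 2, 10, 11, 13, 1, 7]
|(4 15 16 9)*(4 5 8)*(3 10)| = 6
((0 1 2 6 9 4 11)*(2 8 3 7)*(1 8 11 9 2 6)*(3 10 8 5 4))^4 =(0 3 1 4 6)(2 5 7 11 9)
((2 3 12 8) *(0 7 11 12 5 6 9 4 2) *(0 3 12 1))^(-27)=(0 7 11 1)(2 6 8 4 5 12 9 3)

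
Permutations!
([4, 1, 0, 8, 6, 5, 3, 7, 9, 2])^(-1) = (0 2 9 8 3 6 4)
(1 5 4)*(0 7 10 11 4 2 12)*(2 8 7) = (0 2 12)(1 5 8 7 10 11 4) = [2, 5, 12, 3, 1, 8, 6, 10, 7, 9, 11, 4, 0]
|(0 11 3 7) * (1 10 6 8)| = |(0 11 3 7)(1 10 6 8)| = 4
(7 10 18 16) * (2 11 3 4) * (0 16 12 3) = (0 16 7 10 18 12 3 4 2 11) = [16, 1, 11, 4, 2, 5, 6, 10, 8, 9, 18, 0, 3, 13, 14, 15, 7, 17, 12]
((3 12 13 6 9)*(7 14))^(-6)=((3 12 13 6 9)(7 14))^(-6)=(14)(3 9 6 13 12)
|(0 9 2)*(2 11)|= |(0 9 11 2)|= 4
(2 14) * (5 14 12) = (2 12 5 14) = [0, 1, 12, 3, 4, 14, 6, 7, 8, 9, 10, 11, 5, 13, 2]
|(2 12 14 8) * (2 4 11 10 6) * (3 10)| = |(2 12 14 8 4 11 3 10 6)| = 9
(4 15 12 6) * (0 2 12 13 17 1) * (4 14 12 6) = (0 2 6 14 12 4 15 13 17 1) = [2, 0, 6, 3, 15, 5, 14, 7, 8, 9, 10, 11, 4, 17, 12, 13, 16, 1]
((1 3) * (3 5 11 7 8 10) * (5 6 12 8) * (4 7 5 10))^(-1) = (1 3 10 7 4 8 12 6)(5 11)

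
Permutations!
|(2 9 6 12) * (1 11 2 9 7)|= |(1 11 2 7)(6 12 9)|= 12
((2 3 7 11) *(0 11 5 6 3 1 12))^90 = ((0 11 2 1 12)(3 7 5 6))^90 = (12)(3 5)(6 7)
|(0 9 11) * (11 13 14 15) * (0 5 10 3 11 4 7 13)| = |(0 9)(3 11 5 10)(4 7 13 14 15)| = 20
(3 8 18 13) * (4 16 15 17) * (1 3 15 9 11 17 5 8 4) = (1 3 4 16 9 11 17)(5 8 18 13 15) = [0, 3, 2, 4, 16, 8, 6, 7, 18, 11, 10, 17, 12, 15, 14, 5, 9, 1, 13]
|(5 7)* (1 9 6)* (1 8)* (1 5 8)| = 3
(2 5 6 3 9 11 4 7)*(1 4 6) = [0, 4, 5, 9, 7, 1, 3, 2, 8, 11, 10, 6] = (1 4 7 2 5)(3 9 11 6)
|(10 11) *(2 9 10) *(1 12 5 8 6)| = 20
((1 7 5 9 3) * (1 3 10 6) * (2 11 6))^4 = ((1 7 5 9 10 2 11 6))^4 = (1 10)(2 7)(5 11)(6 9)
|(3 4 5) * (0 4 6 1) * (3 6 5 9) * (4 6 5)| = |(0 6 1)(3 4 9)| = 3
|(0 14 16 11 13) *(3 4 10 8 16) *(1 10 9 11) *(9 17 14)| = |(0 9 11 13)(1 10 8 16)(3 4 17 14)| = 4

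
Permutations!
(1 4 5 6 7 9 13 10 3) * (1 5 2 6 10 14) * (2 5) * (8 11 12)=[0, 4, 6, 2, 5, 10, 7, 9, 11, 13, 3, 12, 8, 14, 1]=(1 4 5 10 3 2 6 7 9 13 14)(8 11 12)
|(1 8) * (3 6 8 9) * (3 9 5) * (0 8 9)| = 7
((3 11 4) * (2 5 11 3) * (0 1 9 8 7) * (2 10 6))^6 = ((0 1 9 8 7)(2 5 11 4 10 6))^6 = (11)(0 1 9 8 7)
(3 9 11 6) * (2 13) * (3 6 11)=(2 13)(3 9)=[0, 1, 13, 9, 4, 5, 6, 7, 8, 3, 10, 11, 12, 2]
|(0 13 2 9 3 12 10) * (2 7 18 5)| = |(0 13 7 18 5 2 9 3 12 10)| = 10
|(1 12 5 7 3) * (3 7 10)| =5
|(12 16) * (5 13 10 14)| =4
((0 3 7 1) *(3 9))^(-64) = ((0 9 3 7 1))^(-64) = (0 9 3 7 1)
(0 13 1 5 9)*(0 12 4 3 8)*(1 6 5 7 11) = (0 13 6 5 9 12 4 3 8)(1 7 11) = [13, 7, 2, 8, 3, 9, 5, 11, 0, 12, 10, 1, 4, 6]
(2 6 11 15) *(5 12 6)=(2 5 12 6 11 15)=[0, 1, 5, 3, 4, 12, 11, 7, 8, 9, 10, 15, 6, 13, 14, 2]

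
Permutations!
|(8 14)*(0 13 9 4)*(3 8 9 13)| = 6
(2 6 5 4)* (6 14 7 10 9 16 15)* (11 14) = (2 11 14 7 10 9 16 15 6 5 4) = [0, 1, 11, 3, 2, 4, 5, 10, 8, 16, 9, 14, 12, 13, 7, 6, 15]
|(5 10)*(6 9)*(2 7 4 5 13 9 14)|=9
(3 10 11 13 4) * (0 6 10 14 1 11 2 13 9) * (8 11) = (0 6 10 2 13 4 3 14 1 8 11 9) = [6, 8, 13, 14, 3, 5, 10, 7, 11, 0, 2, 9, 12, 4, 1]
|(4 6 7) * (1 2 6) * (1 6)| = |(1 2)(4 6 7)| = 6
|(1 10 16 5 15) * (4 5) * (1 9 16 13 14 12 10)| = 20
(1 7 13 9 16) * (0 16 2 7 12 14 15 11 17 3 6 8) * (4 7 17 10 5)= (0 16 1 12 14 15 11 10 5 4 7 13 9 2 17 3 6 8)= [16, 12, 17, 6, 7, 4, 8, 13, 0, 2, 5, 10, 14, 9, 15, 11, 1, 3]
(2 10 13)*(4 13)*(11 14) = (2 10 4 13)(11 14) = [0, 1, 10, 3, 13, 5, 6, 7, 8, 9, 4, 14, 12, 2, 11]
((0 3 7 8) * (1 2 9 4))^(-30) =(0 7)(1 9)(2 4)(3 8) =((0 3 7 8)(1 2 9 4))^(-30)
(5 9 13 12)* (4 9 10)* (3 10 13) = (3 10 4 9)(5 13 12) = [0, 1, 2, 10, 9, 13, 6, 7, 8, 3, 4, 11, 5, 12]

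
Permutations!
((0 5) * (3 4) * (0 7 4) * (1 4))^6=((0 5 7 1 4 3))^6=(7)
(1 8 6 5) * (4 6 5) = [0, 8, 2, 3, 6, 1, 4, 7, 5] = (1 8 5)(4 6)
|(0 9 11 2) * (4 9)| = 5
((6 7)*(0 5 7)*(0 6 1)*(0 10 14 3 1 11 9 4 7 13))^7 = ((0 5 13)(1 10 14 3)(4 7 11 9))^7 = (0 5 13)(1 3 14 10)(4 9 11 7)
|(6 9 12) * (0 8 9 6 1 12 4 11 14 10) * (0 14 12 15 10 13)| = 11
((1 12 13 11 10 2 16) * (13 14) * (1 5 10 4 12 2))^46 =(1 2 16 5 10)(4 12 14 13 11)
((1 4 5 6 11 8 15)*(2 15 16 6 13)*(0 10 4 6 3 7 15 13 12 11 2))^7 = (0 16 13 8 2 11 6 12 1 5 15 4 7 10 3)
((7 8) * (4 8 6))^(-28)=(8)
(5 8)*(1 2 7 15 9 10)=(1 2 7 15 9 10)(5 8)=[0, 2, 7, 3, 4, 8, 6, 15, 5, 10, 1, 11, 12, 13, 14, 9]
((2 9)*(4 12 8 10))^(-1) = ((2 9)(4 12 8 10))^(-1) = (2 9)(4 10 8 12)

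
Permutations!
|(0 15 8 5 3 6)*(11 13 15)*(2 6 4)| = 10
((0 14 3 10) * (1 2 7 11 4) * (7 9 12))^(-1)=((0 14 3 10)(1 2 9 12 7 11 4))^(-1)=(0 10 3 14)(1 4 11 7 12 9 2)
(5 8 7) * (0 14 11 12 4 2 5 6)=[14, 1, 5, 3, 2, 8, 0, 6, 7, 9, 10, 12, 4, 13, 11]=(0 14 11 12 4 2 5 8 7 6)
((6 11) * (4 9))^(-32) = ((4 9)(6 11))^(-32) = (11)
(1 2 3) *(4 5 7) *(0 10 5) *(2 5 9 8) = (0 10 9 8 2 3 1 5 7 4) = [10, 5, 3, 1, 0, 7, 6, 4, 2, 8, 9]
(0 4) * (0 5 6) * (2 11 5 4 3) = (0 3 2 11 5 6) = [3, 1, 11, 2, 4, 6, 0, 7, 8, 9, 10, 5]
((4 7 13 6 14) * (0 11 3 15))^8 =((0 11 3 15)(4 7 13 6 14))^8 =(15)(4 6 7 14 13)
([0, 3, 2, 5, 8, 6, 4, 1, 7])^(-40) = (1 5 4 7 3 6 8)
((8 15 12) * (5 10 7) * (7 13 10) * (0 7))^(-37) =((0 7 5)(8 15 12)(10 13))^(-37) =(0 5 7)(8 12 15)(10 13)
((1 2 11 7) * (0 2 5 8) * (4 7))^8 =((0 2 11 4 7 1 5 8))^8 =(11)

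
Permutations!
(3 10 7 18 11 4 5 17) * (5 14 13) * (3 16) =(3 10 7 18 11 4 14 13 5 17 16) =[0, 1, 2, 10, 14, 17, 6, 18, 8, 9, 7, 4, 12, 5, 13, 15, 3, 16, 11]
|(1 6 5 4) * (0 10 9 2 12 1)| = |(0 10 9 2 12 1 6 5 4)| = 9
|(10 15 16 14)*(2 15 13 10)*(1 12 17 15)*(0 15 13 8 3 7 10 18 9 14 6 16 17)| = |(0 15 17 13 18 9 14 2 1 12)(3 7 10 8)(6 16)| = 20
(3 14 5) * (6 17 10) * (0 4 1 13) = (0 4 1 13)(3 14 5)(6 17 10) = [4, 13, 2, 14, 1, 3, 17, 7, 8, 9, 6, 11, 12, 0, 5, 15, 16, 10]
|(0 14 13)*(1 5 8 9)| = 12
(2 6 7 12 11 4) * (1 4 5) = [0, 4, 6, 3, 2, 1, 7, 12, 8, 9, 10, 5, 11] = (1 4 2 6 7 12 11 5)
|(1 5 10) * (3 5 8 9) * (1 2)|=|(1 8 9 3 5 10 2)|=7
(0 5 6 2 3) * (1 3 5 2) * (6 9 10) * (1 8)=(0 2 5 9 10 6 8 1 3)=[2, 3, 5, 0, 4, 9, 8, 7, 1, 10, 6]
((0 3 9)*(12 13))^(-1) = ((0 3 9)(12 13))^(-1) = (0 9 3)(12 13)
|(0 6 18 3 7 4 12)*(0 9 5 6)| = 8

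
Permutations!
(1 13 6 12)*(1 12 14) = [0, 13, 2, 3, 4, 5, 14, 7, 8, 9, 10, 11, 12, 6, 1] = (1 13 6 14)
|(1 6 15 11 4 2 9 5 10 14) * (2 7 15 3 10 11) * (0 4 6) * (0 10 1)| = |(0 4 7 15 2 9 5 11 6 3 1 10 14)| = 13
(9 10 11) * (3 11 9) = [0, 1, 2, 11, 4, 5, 6, 7, 8, 10, 9, 3] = (3 11)(9 10)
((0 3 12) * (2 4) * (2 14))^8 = ((0 3 12)(2 4 14))^8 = (0 12 3)(2 14 4)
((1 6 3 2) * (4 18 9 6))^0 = ((1 4 18 9 6 3 2))^0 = (18)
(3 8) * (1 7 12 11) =(1 7 12 11)(3 8) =[0, 7, 2, 8, 4, 5, 6, 12, 3, 9, 10, 1, 11]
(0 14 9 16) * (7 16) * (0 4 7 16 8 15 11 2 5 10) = [14, 1, 5, 3, 7, 10, 6, 8, 15, 16, 0, 2, 12, 13, 9, 11, 4] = (0 14 9 16 4 7 8 15 11 2 5 10)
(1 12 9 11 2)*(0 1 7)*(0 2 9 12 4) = (12)(0 1 4)(2 7)(9 11) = [1, 4, 7, 3, 0, 5, 6, 2, 8, 11, 10, 9, 12]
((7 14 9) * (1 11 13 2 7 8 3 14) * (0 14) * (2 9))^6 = ((0 14 2 7 1 11 13 9 8 3))^6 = (0 13 2 8 1)(3 11 14 9 7)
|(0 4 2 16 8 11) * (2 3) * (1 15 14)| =|(0 4 3 2 16 8 11)(1 15 14)| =21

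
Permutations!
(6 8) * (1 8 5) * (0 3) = (0 3)(1 8 6 5) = [3, 8, 2, 0, 4, 1, 5, 7, 6]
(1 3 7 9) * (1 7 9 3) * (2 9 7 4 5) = (2 9 4 5)(3 7) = [0, 1, 9, 7, 5, 2, 6, 3, 8, 4]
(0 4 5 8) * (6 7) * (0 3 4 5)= (0 5 8 3 4)(6 7)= [5, 1, 2, 4, 0, 8, 7, 6, 3]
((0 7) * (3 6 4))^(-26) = ((0 7)(3 6 4))^(-26) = (7)(3 6 4)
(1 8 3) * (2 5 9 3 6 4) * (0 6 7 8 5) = (0 6 4 2)(1 5 9 3)(7 8) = [6, 5, 0, 1, 2, 9, 4, 8, 7, 3]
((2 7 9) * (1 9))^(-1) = (1 7 2 9)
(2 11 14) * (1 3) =(1 3)(2 11 14) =[0, 3, 11, 1, 4, 5, 6, 7, 8, 9, 10, 14, 12, 13, 2]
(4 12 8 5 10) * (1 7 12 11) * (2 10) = (1 7 12 8 5 2 10 4 11) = [0, 7, 10, 3, 11, 2, 6, 12, 5, 9, 4, 1, 8]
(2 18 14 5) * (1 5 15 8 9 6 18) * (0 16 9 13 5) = (0 16 9 6 18 14 15 8 13 5 2 1) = [16, 0, 1, 3, 4, 2, 18, 7, 13, 6, 10, 11, 12, 5, 15, 8, 9, 17, 14]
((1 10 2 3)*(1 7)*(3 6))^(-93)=(1 6)(2 7)(3 10)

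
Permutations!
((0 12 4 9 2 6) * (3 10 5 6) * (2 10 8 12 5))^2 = (0 6 5)(2 8 4 10 3 12 9)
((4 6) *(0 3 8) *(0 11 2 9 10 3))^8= (2 10 8)(3 11 9)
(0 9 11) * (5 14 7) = (0 9 11)(5 14 7) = [9, 1, 2, 3, 4, 14, 6, 5, 8, 11, 10, 0, 12, 13, 7]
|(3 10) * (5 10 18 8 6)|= 6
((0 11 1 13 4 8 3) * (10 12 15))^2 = ((0 11 1 13 4 8 3)(10 12 15))^2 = (0 1 4 3 11 13 8)(10 15 12)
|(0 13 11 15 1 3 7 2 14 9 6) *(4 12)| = |(0 13 11 15 1 3 7 2 14 9 6)(4 12)| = 22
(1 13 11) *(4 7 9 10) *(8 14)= (1 13 11)(4 7 9 10)(8 14)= [0, 13, 2, 3, 7, 5, 6, 9, 14, 10, 4, 1, 12, 11, 8]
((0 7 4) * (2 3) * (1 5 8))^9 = ((0 7 4)(1 5 8)(2 3))^9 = (8)(2 3)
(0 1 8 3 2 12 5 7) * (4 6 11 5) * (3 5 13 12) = (0 1 8 5 7)(2 3)(4 6 11 13 12) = [1, 8, 3, 2, 6, 7, 11, 0, 5, 9, 10, 13, 4, 12]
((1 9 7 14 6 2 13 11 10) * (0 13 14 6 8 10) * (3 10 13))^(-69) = (0 1 6 8)(2 13 3 9)(7 14 11 10)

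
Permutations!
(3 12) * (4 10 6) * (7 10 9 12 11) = (3 11 7 10 6 4 9 12) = [0, 1, 2, 11, 9, 5, 4, 10, 8, 12, 6, 7, 3]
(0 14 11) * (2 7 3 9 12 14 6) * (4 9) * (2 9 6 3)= (0 3 4 6 9 12 14 11)(2 7)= [3, 1, 7, 4, 6, 5, 9, 2, 8, 12, 10, 0, 14, 13, 11]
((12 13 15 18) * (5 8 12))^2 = (5 12 15)(8 13 18)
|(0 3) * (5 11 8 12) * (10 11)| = 10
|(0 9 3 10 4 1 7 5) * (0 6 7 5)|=9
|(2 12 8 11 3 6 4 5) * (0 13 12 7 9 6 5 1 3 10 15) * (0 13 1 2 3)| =|(0 1)(2 7 9 6 4)(3 5)(8 11 10 15 13 12)| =30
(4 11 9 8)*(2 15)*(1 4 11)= [0, 4, 15, 3, 1, 5, 6, 7, 11, 8, 10, 9, 12, 13, 14, 2]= (1 4)(2 15)(8 11 9)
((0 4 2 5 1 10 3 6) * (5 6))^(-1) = ((0 4 2 6)(1 10 3 5))^(-1) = (0 6 2 4)(1 5 3 10)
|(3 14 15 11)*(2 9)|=|(2 9)(3 14 15 11)|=4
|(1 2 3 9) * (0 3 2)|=4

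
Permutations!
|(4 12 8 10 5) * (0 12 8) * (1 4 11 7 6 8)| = 6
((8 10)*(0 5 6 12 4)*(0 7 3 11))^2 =((0 5 6 12 4 7 3 11)(8 10))^2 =(0 6 4 3)(5 12 7 11)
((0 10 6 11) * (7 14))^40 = (14)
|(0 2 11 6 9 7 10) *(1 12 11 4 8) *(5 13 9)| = 13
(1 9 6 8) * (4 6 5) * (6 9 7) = [0, 7, 2, 3, 9, 4, 8, 6, 1, 5] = (1 7 6 8)(4 9 5)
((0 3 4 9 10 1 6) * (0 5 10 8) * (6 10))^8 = ((0 3 4 9 8)(1 10)(5 6))^8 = (10)(0 9 3 8 4)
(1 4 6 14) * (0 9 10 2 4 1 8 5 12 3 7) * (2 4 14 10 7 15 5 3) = (0 9 7)(2 14 8 3 15 5 12)(4 6 10) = [9, 1, 14, 15, 6, 12, 10, 0, 3, 7, 4, 11, 2, 13, 8, 5]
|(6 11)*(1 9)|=2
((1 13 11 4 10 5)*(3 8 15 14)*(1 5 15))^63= ((1 13 11 4 10 15 14 3 8))^63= (15)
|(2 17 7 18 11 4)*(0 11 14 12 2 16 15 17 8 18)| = |(0 11 4 16 15 17 7)(2 8 18 14 12)| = 35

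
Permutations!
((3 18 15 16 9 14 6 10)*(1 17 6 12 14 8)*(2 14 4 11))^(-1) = ((1 17 6 10 3 18 15 16 9 8)(2 14 12 4 11))^(-1) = (1 8 9 16 15 18 3 10 6 17)(2 11 4 12 14)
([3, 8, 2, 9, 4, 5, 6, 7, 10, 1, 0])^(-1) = (0 10 8 1 9 3)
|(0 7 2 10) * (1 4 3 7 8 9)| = 9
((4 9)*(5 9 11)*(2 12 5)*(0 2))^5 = ((0 2 12 5 9 4 11))^5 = (0 4 5 2 11 9 12)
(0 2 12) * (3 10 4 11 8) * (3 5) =[2, 1, 12, 10, 11, 3, 6, 7, 5, 9, 4, 8, 0] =(0 2 12)(3 10 4 11 8 5)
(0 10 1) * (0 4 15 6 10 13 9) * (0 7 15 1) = (0 13 9 7 15 6 10)(1 4) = [13, 4, 2, 3, 1, 5, 10, 15, 8, 7, 0, 11, 12, 9, 14, 6]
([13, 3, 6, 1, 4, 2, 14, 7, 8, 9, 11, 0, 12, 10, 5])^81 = [13, 3, 6, 1, 4, 2, 14, 7, 8, 9, 11, 0, 12, 10, 5]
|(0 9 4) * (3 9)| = |(0 3 9 4)| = 4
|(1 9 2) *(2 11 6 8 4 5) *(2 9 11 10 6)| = 6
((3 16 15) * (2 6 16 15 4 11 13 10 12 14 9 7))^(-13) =((2 6 16 4 11 13 10 12 14 9 7)(3 15))^(-13) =(2 9 12 13 4 6 7 14 10 11 16)(3 15)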